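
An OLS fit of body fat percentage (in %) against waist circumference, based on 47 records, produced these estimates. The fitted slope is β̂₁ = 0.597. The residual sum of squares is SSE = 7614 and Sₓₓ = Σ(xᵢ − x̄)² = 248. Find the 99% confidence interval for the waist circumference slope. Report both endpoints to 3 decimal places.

MSE = SSE/(n − 2) = 7614/45 = 169.2.
SE(β̂₁) = √(MSE/Sₓₓ) = √(169.2/248) = 0.825989.
df = n − 2 = 45.
t* = t_{0.005, 45} = 2.689585.
Margin = t* × SE = 2.689585 × 0.825989 = 2.22157.
CI: 0.597 ± 2.22157 → (-1.625, 2.819).
With 99% confidence, each one-unit increase in waist circumference is associated with a change of between -1.625 and 2.819 % in body fat percentage.

(-1.625, 2.819)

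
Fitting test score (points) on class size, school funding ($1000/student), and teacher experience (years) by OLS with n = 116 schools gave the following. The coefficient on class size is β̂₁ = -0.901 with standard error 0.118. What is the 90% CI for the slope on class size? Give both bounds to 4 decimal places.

df = n − k − 1 = 116 − 3 − 1 = 112.
t* = t_{0.05, 112} = 1.658573.
Margin = t* × SE = 1.658573 × 0.118 = 0.195712.
CI: -0.901 ± 0.195712 → (-1.0967, -0.7053).
With 90% confidence, each one-unit increase in class size is associated with a change of between -1.0967 and -0.7053 points in test score, holding the other predictors fixed.

(-1.0967, -0.7053)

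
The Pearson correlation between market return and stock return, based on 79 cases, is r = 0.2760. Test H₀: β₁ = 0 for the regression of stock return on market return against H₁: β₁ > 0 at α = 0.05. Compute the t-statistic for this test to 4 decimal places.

t = r·√(n − 2)/√(1 − r²) = 0.2760·√77/√0.923824 = 2.5198.
df = n − 2 = 77.
One-sided p ≈ 0.0069, which is < 0.05, so reject H₀.
There is evidence of a linear association between market return and stock return.

t = 2.5198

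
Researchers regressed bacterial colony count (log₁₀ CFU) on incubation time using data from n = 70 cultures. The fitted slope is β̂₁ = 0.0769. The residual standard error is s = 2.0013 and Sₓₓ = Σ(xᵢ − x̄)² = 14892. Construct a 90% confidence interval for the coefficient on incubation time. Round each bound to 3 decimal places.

SE(β̂₁) = s/√Sₓₓ = 2.0013/√14892 = 0.0163997.
df = n − 2 = 68.
t* = t_{0.05, 68} = 1.667572.
Margin = t* × SE = 1.667572 × 0.0163997 = 0.02735.
CI: 0.0769 ± 0.02735 → (0.050, 0.104).
With 90% confidence, each one-unit increase in incubation time is associated with a change of between 0.050 and 0.104 log₁₀ CFU in bacterial colony count.

(0.050, 0.104)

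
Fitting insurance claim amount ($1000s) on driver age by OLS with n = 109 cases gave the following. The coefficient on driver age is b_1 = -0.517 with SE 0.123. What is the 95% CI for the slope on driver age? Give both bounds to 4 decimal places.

df = n − 2 = 109 − 2 = 107.
t* = t_{0.025, 107} = 1.982383.
Margin = t* × SE = 1.982383 × 0.123 = 0.243833.
CI: -0.517 ± 0.243833 → (-0.7608, -0.2732).
With 95% confidence, each one-unit increase in driver age is associated with a change of between -0.7608 and -0.2732 $1000s in insurance claim amount.

(-0.7608, -0.2732)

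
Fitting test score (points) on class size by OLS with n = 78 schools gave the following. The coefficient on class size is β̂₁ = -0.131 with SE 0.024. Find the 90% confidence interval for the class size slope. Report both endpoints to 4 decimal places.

(-0.1710, -0.0910)

df = n − 2 = 78 − 2 = 76.
t* = t_{0.05, 76} = 1.665151.
Margin = t* × SE = 1.665151 × 0.024 = 0.039964.
CI: -0.131 ± 0.039964 → (-0.1710, -0.0910).
With 90% confidence, each one-unit increase in class size is associated with a change of between -0.1710 and -0.0910 points in test score.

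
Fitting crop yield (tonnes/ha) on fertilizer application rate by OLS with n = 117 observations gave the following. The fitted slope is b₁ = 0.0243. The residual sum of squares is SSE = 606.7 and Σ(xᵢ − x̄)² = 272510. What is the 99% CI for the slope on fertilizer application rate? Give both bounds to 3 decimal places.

(0.013, 0.036)

MSE = SSE/(n − 2) = 606.7/115 = 5.27565.
SE(b₁) = √(MSE/Sₓₓ) = √(5.27565/272510) = 0.00439994.
df = n − 2 = 115.
t* = t_{0.005, 115} = 2.619258.
Margin = t* × SE = 2.619258 × 0.00439994 = 0.01152.
CI: 0.0243 ± 0.01152 → (0.013, 0.036).
With 99% confidence, each one-unit increase in fertilizer application rate is associated with a change of between 0.013 and 0.036 tonnes/ha in crop yield.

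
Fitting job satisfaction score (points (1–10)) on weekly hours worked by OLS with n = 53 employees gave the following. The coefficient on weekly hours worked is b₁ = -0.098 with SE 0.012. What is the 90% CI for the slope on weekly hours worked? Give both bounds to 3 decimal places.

(-0.118, -0.078)

df = n − 2 = 53 − 2 = 51.
t* = t_{0.05, 51} = 1.675285.
Margin = t* × SE = 1.675285 × 0.012 = 0.02010.
CI: -0.098 ± 0.02010 → (-0.118, -0.078).
With 90% confidence, each one-unit increase in weekly hours worked is associated with a change of between -0.118 and -0.078 points (1–10) in job satisfaction score.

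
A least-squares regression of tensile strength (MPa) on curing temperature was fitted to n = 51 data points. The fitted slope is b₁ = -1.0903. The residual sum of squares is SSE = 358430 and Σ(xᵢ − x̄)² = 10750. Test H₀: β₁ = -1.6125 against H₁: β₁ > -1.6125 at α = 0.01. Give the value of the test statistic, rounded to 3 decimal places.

t = 0.633

MSE = SSE/(n − 2) = 358430/49 = 7314.9.
SE(b₁) = √(MSE/Sₓₓ) = √(7314.9/10750) = 0.824897.
t = (-1.0903 − (-1.6125)) / 0.824897 = 0.633.
df = n − 2 = 49.
One-sided p ≈ 0.2648, which is ≥ 0.01, so fail to reject H₀.
The data do not give significant evidence that the true slope on curing temperature exceeds -1.6125 MPa per unit.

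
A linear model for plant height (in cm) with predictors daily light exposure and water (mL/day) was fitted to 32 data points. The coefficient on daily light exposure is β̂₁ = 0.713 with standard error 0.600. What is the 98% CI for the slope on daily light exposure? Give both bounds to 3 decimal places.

df = n − k − 1 = 32 − 2 − 1 = 29.
t* = t_{0.01, 29} = 2.462021.
Margin = t* × SE = 2.462021 × 0.600 = 1.47721.
CI: 0.713 ± 1.47721 → (-0.764, 2.190).
With 98% confidence, each one-unit increase in daily light exposure is associated with a change of between -0.764 and 2.190 cm in plant height, holding the other predictors fixed.

(-0.764, 2.190)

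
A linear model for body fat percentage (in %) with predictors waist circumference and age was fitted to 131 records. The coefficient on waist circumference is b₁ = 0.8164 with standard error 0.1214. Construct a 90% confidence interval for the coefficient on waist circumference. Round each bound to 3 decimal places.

df = n − k − 1 = 131 − 2 − 1 = 128.
t* = t_{0.05, 128} = 1.656845.
Margin = t* × SE = 1.656845 × 0.1214 = 0.20114.
CI: 0.8164 ± 0.20114 → (0.615, 1.018).
With 90% confidence, each one-unit increase in waist circumference is associated with a change of between 0.615 and 1.018 % in body fat percentage, holding the other predictors fixed.

(0.615, 1.018)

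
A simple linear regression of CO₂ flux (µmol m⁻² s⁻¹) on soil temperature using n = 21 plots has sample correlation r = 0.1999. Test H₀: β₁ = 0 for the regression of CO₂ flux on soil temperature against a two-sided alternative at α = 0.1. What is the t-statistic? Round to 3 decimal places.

t = 0.889

t = r·√(n − 2)/√(1 − r²) = 0.1999·√19/√0.96004 = 0.889.
df = n − 2 = 19.
Two-sided p ≈ 0.3850, which is ≥ 0.1, so fail to reject H₀.
The data do not give significant evidence of a linear association between soil temperature and CO₂ flux.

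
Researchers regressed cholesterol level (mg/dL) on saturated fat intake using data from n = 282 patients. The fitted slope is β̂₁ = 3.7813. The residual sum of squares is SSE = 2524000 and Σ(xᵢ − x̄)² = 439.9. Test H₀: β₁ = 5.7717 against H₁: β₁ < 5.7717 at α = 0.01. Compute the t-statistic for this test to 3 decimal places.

t = -0.440

MSE = SSE/(n − 2) = 2524000/280 = 9014.29.
SE(β̂₁) = √(MSE/Sₓₓ) = √(9014.29/439.9) = 4.52677.
t = (3.7813 − 5.7717) / 4.52677 = -0.440.
df = n − 2 = 280.
One-sided p ≈ 0.3302, which is ≥ 0.01, so fail to reject H₀.
The data do not give significant evidence that the true slope on saturated fat intake is below 5.7717 mg/dL per unit.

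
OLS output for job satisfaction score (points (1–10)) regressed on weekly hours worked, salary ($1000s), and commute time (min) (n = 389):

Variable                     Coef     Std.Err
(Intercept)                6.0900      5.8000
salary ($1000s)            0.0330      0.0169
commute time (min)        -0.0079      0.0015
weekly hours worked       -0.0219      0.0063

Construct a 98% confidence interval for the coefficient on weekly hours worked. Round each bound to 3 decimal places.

(-0.037, -0.007)

Read off: b = -0.0219, SE = 0.0063 for weekly hours worked.
df = n − k − 1 = 389 − 3 − 1 = 385.
t* = t_{0.01, 385} = 2.336072.
Margin = t* × SE = 2.336072 × 0.0063 = 0.01472.
CI: -0.0219 ± 0.01472 → (-0.037, -0.007).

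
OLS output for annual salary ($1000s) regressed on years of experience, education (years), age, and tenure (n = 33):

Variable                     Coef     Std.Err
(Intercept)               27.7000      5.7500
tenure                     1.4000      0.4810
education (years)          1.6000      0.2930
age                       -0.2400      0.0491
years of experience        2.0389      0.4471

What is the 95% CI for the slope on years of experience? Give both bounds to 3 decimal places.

Read off: b = 2.0389, SE = 0.4471 for years of experience.
df = n − k − 1 = 33 − 4 − 1 = 28.
t* = t_{0.025, 28} = 2.048407.
Margin = t* × SE = 2.048407 × 0.4471 = 0.91584.
CI: 2.0389 ± 0.91584 → (1.123, 2.955).

(1.123, 2.955)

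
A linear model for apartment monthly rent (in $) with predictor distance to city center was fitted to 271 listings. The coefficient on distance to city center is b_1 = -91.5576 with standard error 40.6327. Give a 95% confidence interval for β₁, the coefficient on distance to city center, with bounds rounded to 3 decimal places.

(-171.556, -11.559)

df = n − 2 = 271 − 2 = 269.
t* = t_{0.025, 269} = 1.968822.
Margin = t* × SE = 1.968822 × 40.6327 = 79.99855.
CI: -91.5576 ± 79.99855 → (-171.556, -11.559).
With 95% confidence, each one-unit increase in distance to city center is associated with a change of between -171.556 and -11.559 $ in apartment monthly rent.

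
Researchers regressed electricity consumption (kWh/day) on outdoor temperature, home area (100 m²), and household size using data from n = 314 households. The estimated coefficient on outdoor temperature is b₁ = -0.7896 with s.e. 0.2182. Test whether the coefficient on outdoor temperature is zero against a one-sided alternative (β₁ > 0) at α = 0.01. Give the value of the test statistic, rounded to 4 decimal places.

t = -3.6187

H₀: β₁ = 0 vs H₁: β₁ > 0.
t = (b₁ − β₁⁰)/SE = -0.7896 / 0.2182 = -3.6187.
df = n − k − 1 = 314 − 3 − 1 = 310.
One-sided p ≈ 0.9998, which is ≥ 0.01, so fail to reject H₀.
The data do not give significant evidence that the true slope on outdoor temperature is positive, holding the other predictors fixed.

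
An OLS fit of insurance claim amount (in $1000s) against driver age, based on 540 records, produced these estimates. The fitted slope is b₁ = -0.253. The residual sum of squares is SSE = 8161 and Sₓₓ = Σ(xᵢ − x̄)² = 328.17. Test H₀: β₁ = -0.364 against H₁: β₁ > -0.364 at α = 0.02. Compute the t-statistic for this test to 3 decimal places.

MSE = SSE/(n − 2) = 8161/538 = 15.1691.
SE(b₁) = √(MSE/Sₓₓ) = √(15.1691/328.17) = 0.214996.
t = (-0.253 − (-0.364)) / 0.214996 = 0.516.
df = n − 2 = 538.
One-sided p ≈ 0.3029, which is ≥ 0.02, so fail to reject H₀.
The data do not give significant evidence that the true slope on driver age exceeds -0.364 $1000s per unit.

t = 0.516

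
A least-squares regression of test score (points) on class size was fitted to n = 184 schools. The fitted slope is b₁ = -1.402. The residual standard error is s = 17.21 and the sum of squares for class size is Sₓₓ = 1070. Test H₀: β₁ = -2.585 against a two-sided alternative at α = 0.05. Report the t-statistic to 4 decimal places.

t = 2.2485

SE(b₁) = s/√Sₓₓ = 17.21/√1070 = 0.526125.
t = (-1.402 − (-2.585)) / 0.526125 = 2.2485.
df = n − 2 = 182.
Two-sided p ≈ 0.0257, which is < 0.05, so reject H₀.
There is evidence that the true slope on class size differs from -2.585 points per unit.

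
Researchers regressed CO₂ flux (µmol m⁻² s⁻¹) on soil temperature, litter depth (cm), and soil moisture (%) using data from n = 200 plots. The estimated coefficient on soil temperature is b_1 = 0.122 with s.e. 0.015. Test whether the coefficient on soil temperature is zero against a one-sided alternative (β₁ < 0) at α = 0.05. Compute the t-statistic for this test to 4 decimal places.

t = 8.1333

H₀: β₁ = 0 vs H₁: β₁ < 0.
t = (b_1 − β₁⁰)/SE = 0.122 / 0.015 = 8.1333.
df = n − k − 1 = 200 − 3 − 1 = 196.
One-sided p ≈ 1.0000, which is ≥ 0.05, so fail to reject H₀.
The data do not give significant evidence that the true slope on soil temperature is negative, holding the other predictors fixed.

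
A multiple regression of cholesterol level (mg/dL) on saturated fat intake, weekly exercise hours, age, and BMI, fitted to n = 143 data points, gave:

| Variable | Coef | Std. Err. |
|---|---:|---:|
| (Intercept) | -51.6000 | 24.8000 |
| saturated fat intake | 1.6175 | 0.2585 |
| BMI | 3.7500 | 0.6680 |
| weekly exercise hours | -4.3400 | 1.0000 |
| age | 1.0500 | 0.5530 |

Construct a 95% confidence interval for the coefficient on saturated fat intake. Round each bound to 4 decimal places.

Read off: b = 1.6175, SE = 0.2585 for saturated fat intake.
df = n − k − 1 = 143 − 4 − 1 = 138.
t* = t_{0.025, 138} = 1.977304.
Margin = t* × SE = 1.977304 × 0.2585 = 0.511133.
CI: 1.6175 ± 0.511133 → (1.1064, 2.1286).

(1.1064, 2.1286)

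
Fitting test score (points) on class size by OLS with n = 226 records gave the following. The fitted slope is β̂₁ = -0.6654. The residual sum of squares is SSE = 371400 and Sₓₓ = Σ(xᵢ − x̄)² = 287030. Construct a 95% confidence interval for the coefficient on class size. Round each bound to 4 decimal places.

MSE = SSE/(n − 2) = 371400/224 = 1658.04.
SE(β̂₁) = √(MSE/Sₓₓ) = √(1658.04/287030) = 0.0760034.
df = n − 2 = 224.
t* = t_{0.025, 224} = 1.970611.
Margin = t* × SE = 1.970611 × 0.0760034 = 0.149773.
CI: -0.6654 ± 0.149773 → (-0.8152, -0.5156).
With 95% confidence, each one-unit increase in class size is associated with a change of between -0.8152 and -0.5156 points in test score.

(-0.8152, -0.5156)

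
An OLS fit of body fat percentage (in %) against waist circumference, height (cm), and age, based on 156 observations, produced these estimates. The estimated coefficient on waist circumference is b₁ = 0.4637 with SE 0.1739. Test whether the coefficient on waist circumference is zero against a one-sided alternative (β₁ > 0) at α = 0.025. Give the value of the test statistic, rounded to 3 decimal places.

H₀: β₁ = 0 vs H₁: β₁ > 0.
t = (b₁ − β₁⁰)/SE = 0.4637 / 0.1739 = 2.666.
df = n − k − 1 = 156 − 3 − 1 = 152.
One-sided p ≈ 0.0042, which is < 0.025, so reject H₀.
There is evidence that the true slope on waist circumference is positive, holding the other predictors fixed.

t = 2.666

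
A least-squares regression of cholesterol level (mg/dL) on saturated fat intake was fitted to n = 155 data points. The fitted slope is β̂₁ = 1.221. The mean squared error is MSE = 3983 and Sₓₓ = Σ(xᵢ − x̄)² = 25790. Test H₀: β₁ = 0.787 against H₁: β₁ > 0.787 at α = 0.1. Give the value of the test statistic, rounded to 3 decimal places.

t = 1.104

SE(β̂₁) = √(MSE/Sₓₓ) = √(3983/25790) = 0.392988.
t = (1.221 − 0.787) / 0.392988 = 1.104.
df = n − 2 = 153.
One-sided p ≈ 0.1356, which is ≥ 0.1, so fail to reject H₀.
The data do not give significant evidence that the true slope on saturated fat intake exceeds 0.787 mg/dL per unit.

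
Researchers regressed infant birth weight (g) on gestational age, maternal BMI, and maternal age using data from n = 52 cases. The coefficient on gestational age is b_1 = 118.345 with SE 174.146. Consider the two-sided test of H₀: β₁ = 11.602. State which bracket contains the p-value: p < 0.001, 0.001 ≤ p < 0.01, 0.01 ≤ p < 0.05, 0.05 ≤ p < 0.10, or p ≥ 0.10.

t = (118.345 − 11.602) / 174.146 = 0.613.
df = n − k − 1 = 52 − 3 − 1 = 48.
Two-sided p = 2·P(T_{48} > |t|) ≈ 0.5428.
So p ≥ 0.10.

p ≥ 0.10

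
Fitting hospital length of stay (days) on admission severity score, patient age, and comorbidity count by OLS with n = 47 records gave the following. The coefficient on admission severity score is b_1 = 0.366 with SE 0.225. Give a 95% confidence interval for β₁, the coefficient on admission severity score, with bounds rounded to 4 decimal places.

(-0.0878, 0.8198)

df = n − k − 1 = 47 − 3 − 1 = 43.
t* = t_{0.025, 43} = 2.016692.
Margin = t* × SE = 2.016692 × 0.225 = 0.453756.
CI: 0.366 ± 0.453756 → (-0.0878, 0.8198).
With 95% confidence, each one-unit increase in admission severity score is associated with a change of between -0.0878 and 0.8198 days in hospital length of stay, holding the other predictors fixed.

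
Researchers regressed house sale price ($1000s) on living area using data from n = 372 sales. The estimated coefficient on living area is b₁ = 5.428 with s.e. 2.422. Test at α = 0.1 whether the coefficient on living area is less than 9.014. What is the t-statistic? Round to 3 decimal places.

t = -1.481

H₀: β₁ = 9.014 vs H₁: β₁ < 9.014.
t = (b₁ − β₁⁰)/SE = (5.428 − 9.014) / 2.422 = -1.481.
df = n − 2 = 372 − 2 = 370.
One-sided p ≈ 0.0698, which is < 0.1, so reject H₀.
There is evidence that the true slope on living area is below 9.014 $1000s per unit.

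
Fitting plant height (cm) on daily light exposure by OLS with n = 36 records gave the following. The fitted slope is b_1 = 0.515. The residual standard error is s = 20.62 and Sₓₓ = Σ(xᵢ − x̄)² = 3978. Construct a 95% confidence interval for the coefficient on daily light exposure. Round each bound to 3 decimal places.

(-0.149, 1.179)

SE(b_1) = s/√Sₓₓ = 20.62/√3978 = 0.326931.
df = n − 2 = 34.
t* = t_{0.025, 34} = 2.032245.
Margin = t* × SE = 2.032245 × 0.326931 = 0.66440.
CI: 0.515 ± 0.66440 → (-0.149, 1.179).
With 95% confidence, each one-unit increase in daily light exposure is associated with a change of between -0.149 and 1.179 cm in plant height.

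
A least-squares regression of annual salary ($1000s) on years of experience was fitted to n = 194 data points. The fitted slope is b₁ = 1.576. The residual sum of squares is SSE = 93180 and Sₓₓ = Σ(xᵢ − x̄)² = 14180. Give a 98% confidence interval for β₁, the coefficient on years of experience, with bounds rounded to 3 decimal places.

(1.142, 2.010)

MSE = SSE/(n − 2) = 93180/192 = 485.312.
SE(b₁) = √(MSE/Sₓₓ) = √(485.312/14180) = 0.185.
df = n − 2 = 192.
t* = t_{0.01, 192} = 2.345926.
Margin = t* × SE = 2.345926 × 0.185 = 0.43400.
CI: 1.576 ± 0.43400 → (1.142, 2.010).
With 98% confidence, each one-unit increase in years of experience is associated with a change of between 1.142 and 2.010 $1000s in annual salary.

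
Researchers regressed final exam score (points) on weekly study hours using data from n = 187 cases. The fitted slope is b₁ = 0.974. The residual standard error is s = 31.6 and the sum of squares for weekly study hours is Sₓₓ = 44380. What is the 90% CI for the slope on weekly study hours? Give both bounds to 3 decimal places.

SE(b₁) = s/√Sₓₓ = 31.6/√44380 = 0.150001.
df = n − 2 = 185.
t* = t_{0.05, 185} = 1.653132.
Margin = t* × SE = 1.653132 × 0.150001 = 0.24797.
CI: 0.974 ± 0.24797 → (0.726, 1.222).
With 90% confidence, each one-unit increase in weekly study hours is associated with a change of between 0.726 and 1.222 points in final exam score.

(0.726, 1.222)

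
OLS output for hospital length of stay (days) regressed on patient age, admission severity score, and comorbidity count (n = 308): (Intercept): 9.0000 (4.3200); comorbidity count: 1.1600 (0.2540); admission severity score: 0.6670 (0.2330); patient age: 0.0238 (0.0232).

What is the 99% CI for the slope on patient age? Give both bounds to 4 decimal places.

(-0.0363, 0.0839)

Read off: b = 0.0238, SE = 0.0232 for patient age.
df = n − k − 1 = 308 − 3 − 1 = 304.
t* = t_{0.005, 304} = 2.592098.
Margin = t* × SE = 2.592098 × 0.0232 = 0.060137.
CI: 0.0238 ± 0.060137 → (-0.0363, 0.0839).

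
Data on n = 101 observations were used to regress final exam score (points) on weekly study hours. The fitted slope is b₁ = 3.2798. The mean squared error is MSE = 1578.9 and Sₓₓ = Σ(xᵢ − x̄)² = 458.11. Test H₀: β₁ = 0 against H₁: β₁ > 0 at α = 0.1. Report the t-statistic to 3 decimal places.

t = 1.767

SE(b₁) = √(MSE/Sₓₓ) = √(1578.9/458.11) = 1.85649.
t = 3.2798 / 1.85649 = 1.767.
df = n − 2 = 99.
One-sided p ≈ 0.0402, which is < 0.1, so reject H₀.
There is evidence that the true slope on weekly study hours is positive.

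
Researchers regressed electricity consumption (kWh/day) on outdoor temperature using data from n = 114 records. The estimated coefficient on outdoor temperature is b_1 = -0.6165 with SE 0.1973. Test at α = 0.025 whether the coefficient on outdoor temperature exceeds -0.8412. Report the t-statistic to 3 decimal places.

H₀: β₁ = -0.8412 vs H₁: β₁ > -0.8412.
t = (b_1 − β₁⁰)/SE = (-0.6165 − (-0.8412)) / 0.1973 = 1.139.
df = n − 2 = 114 − 2 = 112.
One-sided p ≈ 0.1286, which is ≥ 0.025, so fail to reject H₀.
The data do not give significant evidence that the true slope on outdoor temperature exceeds -0.8412 kWh/day per unit.

t = 1.139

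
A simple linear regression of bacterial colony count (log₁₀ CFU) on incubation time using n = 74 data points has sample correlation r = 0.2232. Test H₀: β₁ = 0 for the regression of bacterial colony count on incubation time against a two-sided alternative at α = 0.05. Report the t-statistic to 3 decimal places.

t = 1.943

t = r·√(n − 2)/√(1 − r²) = 0.2232·√72/√0.950182 = 1.943.
df = n − 2 = 72.
Two-sided p ≈ 0.0559, which is ≥ 0.05, so fail to reject H₀.
The data do not give significant evidence of a linear association between incubation time and bacterial colony count.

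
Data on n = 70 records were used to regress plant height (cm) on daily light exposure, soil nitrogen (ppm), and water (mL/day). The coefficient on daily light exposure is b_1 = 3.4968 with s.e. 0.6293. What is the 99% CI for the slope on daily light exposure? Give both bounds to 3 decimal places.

df = n − k − 1 = 70 − 3 − 1 = 66.
t* = t_{0.005, 66} = 2.652394.
Margin = t* × SE = 2.652394 × 0.6293 = 1.66915.
CI: 3.4968 ± 1.66915 → (1.828, 5.166).
With 99% confidence, each one-unit increase in daily light exposure is associated with a change of between 1.828 and 5.166 cm in plant height, holding the other predictors fixed.

(1.828, 5.166)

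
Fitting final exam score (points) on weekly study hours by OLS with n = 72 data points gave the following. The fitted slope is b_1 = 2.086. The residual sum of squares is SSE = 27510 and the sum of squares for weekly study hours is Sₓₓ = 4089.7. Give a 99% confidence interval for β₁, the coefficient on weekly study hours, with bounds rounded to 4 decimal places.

MSE = SSE/(n − 2) = 27510/70 = 393.
SE(b_1) = √(MSE/Sₓₓ) = √(393/4089.7) = 0.309992.
df = n − 2 = 70.
t* = t_{0.005, 70} = 2.647905.
Margin = t* × SE = 2.647905 × 0.309992 = 0.820829.
CI: 2.086 ± 0.820829 → (1.2652, 2.9068).
With 99% confidence, each one-unit increase in weekly study hours is associated with a change of between 1.2652 and 2.9068 points in final exam score.

(1.2652, 2.9068)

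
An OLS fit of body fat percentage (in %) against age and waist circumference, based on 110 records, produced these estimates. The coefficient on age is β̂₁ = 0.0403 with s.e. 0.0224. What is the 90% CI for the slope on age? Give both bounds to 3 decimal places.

(0.003, 0.077)

df = n − k − 1 = 110 − 2 − 1 = 107.
t* = t_{0.05, 107} = 1.659219.
Margin = t* × SE = 1.659219 × 0.0224 = 0.03717.
CI: 0.0403 ± 0.03717 → (0.003, 0.077).
With 90% confidence, each one-unit increase in age is associated with a change of between 0.003 and 0.077 % in body fat percentage, holding the other predictors fixed.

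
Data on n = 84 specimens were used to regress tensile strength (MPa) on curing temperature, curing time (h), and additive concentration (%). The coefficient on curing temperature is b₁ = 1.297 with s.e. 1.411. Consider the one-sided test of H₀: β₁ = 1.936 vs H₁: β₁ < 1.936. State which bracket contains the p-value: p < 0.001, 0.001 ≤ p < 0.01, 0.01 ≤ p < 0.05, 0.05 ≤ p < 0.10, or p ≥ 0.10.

p ≥ 0.10

t = (1.297 − 1.936) / 1.411 = -0.453.
df = n − k − 1 = 84 − 3 − 1 = 80.
One-sided p = P(T_{80} < t) ≈ 0.3259.
So p ≥ 0.10.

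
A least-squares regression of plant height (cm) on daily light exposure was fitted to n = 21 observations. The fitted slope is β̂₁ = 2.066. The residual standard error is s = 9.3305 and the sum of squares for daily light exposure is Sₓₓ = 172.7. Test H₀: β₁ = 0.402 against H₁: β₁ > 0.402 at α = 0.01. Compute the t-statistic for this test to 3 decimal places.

SE(β̂₁) = s/√Sₓₓ = 9.3305/√172.7 = 0.710001.
t = (2.066 − 0.402) / 0.710001 = 2.344.
df = n − 2 = 19.
One-sided p ≈ 0.0151, which is ≥ 0.01, so fail to reject H₀.
The data do not give significant evidence that the true slope on daily light exposure exceeds 0.402 cm per unit.

t = 2.344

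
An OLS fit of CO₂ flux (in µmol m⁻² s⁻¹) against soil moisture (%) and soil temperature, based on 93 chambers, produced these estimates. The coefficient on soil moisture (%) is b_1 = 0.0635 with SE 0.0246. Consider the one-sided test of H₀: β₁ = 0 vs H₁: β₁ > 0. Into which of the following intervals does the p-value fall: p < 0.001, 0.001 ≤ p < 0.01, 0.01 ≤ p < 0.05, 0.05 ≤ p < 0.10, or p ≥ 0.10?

t = 0.0635 / 0.0246 = 2.581.
df = n − k − 1 = 93 − 2 − 1 = 90.
One-sided p = P(T_{90} > t) ≈ 0.0057.
So 0.001 ≤ p < 0.01.

0.001 ≤ p < 0.01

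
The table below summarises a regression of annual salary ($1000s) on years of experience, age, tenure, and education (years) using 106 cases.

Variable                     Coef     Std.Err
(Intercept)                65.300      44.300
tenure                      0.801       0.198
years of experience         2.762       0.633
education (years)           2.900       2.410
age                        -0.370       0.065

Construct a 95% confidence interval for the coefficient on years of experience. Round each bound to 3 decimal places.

(1.506, 4.018)

Read off: b = 2.762, SE = 0.633 for years of experience.
df = n − k − 1 = 106 − 4 − 1 = 101.
t* = t_{0.025, 101} = 1.983731.
Margin = t* × SE = 1.983731 × 0.633 = 1.25570.
CI: 2.762 ± 1.25570 → (1.506, 4.018).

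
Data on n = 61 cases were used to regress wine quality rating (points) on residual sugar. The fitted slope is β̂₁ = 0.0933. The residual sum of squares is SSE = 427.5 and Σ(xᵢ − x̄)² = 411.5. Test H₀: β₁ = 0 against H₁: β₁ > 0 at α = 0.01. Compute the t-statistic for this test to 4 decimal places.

MSE = SSE/(n − 2) = 427.5/59 = 7.24576.
SE(β̂₁) = √(MSE/Sₓₓ) = √(7.24576/411.5) = 0.132696.
t = 0.0933 / 0.132696 = 0.7031.
df = n − 2 = 59.
One-sided p ≈ 0.2424, which is ≥ 0.01, so fail to reject H₀.
The data do not give significant evidence that the true slope on residual sugar is positive.

t = 0.7031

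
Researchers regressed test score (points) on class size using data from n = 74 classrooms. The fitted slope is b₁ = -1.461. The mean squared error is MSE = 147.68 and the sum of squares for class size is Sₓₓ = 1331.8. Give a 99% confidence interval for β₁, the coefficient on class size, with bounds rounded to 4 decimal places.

(-2.3421, -0.5799)

SE(b₁) = √(MSE/Sₓₓ) = √(147.68/1331.8) = 0.332998.
df = n − 2 = 72.
t* = t_{0.005, 72} = 2.645852.
Margin = t* × SE = 2.645852 × 0.332998 = 0.881063.
CI: -1.461 ± 0.881063 → (-2.3421, -0.5799).
With 99% confidence, each one-unit increase in class size is associated with a change of between -2.3421 and -0.5799 points in test score.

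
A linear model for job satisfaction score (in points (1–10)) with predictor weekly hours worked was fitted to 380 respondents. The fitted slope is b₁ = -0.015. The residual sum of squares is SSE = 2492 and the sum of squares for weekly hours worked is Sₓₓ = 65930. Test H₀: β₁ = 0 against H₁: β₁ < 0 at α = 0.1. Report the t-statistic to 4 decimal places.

MSE = SSE/(n − 2) = 2492/378 = 6.59259.
SE(b₁) = √(MSE/Sₓₓ) = √(6.59259/65930) = 0.00999969.
t = -0.015 / 0.00999969 = -1.5000.
df = n − 2 = 378.
One-sided p ≈ 0.0672, which is < 0.1, so reject H₀.
There is evidence that the true slope on weekly hours worked is negative.

t = -1.5000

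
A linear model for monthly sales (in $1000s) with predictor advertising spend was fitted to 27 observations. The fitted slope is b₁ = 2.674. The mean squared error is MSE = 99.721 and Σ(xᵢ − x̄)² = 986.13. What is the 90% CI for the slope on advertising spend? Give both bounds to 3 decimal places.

SE(b₁) = √(MSE/Sₓₓ) = √(99.721/986.13) = 0.317999.
df = n − 2 = 25.
t* = t_{0.05, 25} = 1.708141.
Margin = t* × SE = 1.708141 × 0.317999 = 0.54319.
CI: 2.674 ± 0.54319 → (2.131, 3.217).
With 90% confidence, each one-unit increase in advertising spend is associated with a change of between 2.131 and 3.217 $1000s in monthly sales.

(2.131, 3.217)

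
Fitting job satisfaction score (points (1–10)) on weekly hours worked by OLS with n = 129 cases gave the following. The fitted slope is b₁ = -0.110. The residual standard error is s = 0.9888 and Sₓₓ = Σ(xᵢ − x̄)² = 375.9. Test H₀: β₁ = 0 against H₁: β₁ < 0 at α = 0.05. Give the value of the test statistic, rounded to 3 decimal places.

SE(b₁) = s/√Sₓₓ = 0.9888/√375.9 = 0.0510002.
t = -0.110 / 0.0510002 = -2.157.
df = n − 2 = 127.
One-sided p ≈ 0.0165, which is < 0.05, so reject H₀.
There is evidence that the true slope on weekly hours worked is negative.

t = -2.157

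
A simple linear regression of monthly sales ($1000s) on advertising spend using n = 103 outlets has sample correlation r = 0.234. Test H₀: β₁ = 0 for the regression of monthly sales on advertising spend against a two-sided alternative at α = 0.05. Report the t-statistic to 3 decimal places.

t = r·√(n − 2)/√(1 − r²) = 0.234·√101/√0.945244 = 2.419.
df = n − 2 = 101.
Two-sided p ≈ 0.0174, which is < 0.05, so reject H₀.
There is evidence of a linear association between advertising spend and monthly sales.

t = 2.419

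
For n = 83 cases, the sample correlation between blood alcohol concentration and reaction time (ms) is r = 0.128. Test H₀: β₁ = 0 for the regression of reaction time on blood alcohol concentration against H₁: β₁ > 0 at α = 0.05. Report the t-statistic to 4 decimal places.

t = 1.1616

t = r·√(n − 2)/√(1 − r²) = 0.128·√81/√0.983616 = 1.1616.
df = n − 2 = 81.
One-sided p ≈ 0.1244, which is ≥ 0.05, so fail to reject H₀.
The data do not give significant evidence of a linear association between blood alcohol concentration and reaction time.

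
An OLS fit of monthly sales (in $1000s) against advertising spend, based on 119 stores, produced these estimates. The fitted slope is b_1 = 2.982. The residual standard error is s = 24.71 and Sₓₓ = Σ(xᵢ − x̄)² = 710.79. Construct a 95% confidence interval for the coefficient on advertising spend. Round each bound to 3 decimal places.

(1.146, 4.818)

SE(b_1) = s/√Sₓₓ = 24.71/√710.79 = 0.926834.
df = n − 2 = 117.
t* = t_{0.025, 117} = 1.980448.
Margin = t* × SE = 1.980448 × 0.926834 = 1.83555.
CI: 2.982 ± 1.83555 → (1.146, 4.818).
With 95% confidence, each one-unit increase in advertising spend is associated with a change of between 1.146 and 4.818 $1000s in monthly sales.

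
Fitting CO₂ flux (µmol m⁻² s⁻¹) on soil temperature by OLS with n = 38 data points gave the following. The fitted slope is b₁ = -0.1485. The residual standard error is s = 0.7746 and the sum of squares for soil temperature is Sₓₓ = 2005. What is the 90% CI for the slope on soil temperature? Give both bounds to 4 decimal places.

(-0.1777, -0.1193)

SE(b₁) = s/√Sₓₓ = 0.7746/√2005 = 0.017299.
df = n − 2 = 36.
t* = t_{0.05, 36} = 1.688298.
Margin = t* × SE = 1.688298 × 0.017299 = 0.029206.
CI: -0.1485 ± 0.029206 → (-0.1777, -0.1193).
With 90% confidence, each one-unit increase in soil temperature is associated with a change of between -0.1777 and -0.1193 µmol m⁻² s⁻¹ in CO₂ flux.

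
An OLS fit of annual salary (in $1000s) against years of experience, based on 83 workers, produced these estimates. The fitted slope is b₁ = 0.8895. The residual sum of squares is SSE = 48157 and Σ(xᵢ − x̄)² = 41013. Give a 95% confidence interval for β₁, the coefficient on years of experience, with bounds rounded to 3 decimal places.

MSE = SSE/(n − 2) = 48157/81 = 594.531.
SE(b₁) = √(MSE/Sₓₓ) = √(594.531/41013) = 0.1204.
df = n − 2 = 81.
t* = t_{0.025, 81} = 1.989686.
Margin = t* × SE = 1.989686 × 0.1204 = 0.23956.
CI: 0.8895 ± 0.23956 → (0.650, 1.129).
With 95% confidence, each one-unit increase in years of experience is associated with a change of between 0.650 and 1.129 $1000s in annual salary.

(0.650, 1.129)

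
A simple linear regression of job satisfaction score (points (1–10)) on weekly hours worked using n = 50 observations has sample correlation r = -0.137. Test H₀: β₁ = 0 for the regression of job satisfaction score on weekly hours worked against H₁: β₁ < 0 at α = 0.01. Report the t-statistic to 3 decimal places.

t = -0.958

t = r·√(n − 2)/√(1 − r²) = -0.137·√48/√0.981231 = -0.958.
df = n − 2 = 48.
One-sided p ≈ 0.1714, which is ≥ 0.01, so fail to reject H₀.
The data do not give significant evidence of a linear association between weekly hours worked and job satisfaction score.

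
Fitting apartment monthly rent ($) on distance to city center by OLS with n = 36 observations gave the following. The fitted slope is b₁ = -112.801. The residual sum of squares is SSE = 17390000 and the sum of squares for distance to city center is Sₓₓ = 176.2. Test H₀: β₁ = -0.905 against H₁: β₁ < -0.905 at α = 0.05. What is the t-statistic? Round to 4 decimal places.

t = -2.0769

MSE = SSE/(n − 2) = 17390000/34 = 511471.
SE(b₁) = √(MSE/Sₓₓ) = √(511471/176.2) = 53.8775.
t = (-112.801 − (-0.905)) / 53.8775 = -2.0769.
df = n − 2 = 34.
One-sided p ≈ 0.0227, which is < 0.05, so reject H₀.
There is evidence that the true slope on distance to city center is below -0.905 $ per unit.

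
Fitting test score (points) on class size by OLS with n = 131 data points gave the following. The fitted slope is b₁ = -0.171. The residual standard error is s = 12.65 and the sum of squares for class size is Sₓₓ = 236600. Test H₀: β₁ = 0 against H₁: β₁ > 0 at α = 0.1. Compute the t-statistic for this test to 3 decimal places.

t = -6.575

SE(b₁) = s/√Sₓₓ = 12.65/√236600 = 0.0260066.
t = -0.171 / 0.0260066 = -6.575.
df = n − 2 = 129.
One-sided p ≈ 1.0000, which is ≥ 0.1, so fail to reject H₀.
The data do not give significant evidence that the true slope on class size is positive.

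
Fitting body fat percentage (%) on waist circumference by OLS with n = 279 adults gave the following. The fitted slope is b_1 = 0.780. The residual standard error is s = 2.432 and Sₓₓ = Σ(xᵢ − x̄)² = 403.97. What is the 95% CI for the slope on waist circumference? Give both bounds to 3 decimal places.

SE(b_1) = s/√Sₓₓ = 2.432/√403.97 = 0.121001.
df = n − 2 = 277.
t* = t_{0.025, 277} = 1.968565.
Margin = t* × SE = 1.968565 × 0.121001 = 0.23820.
CI: 0.780 ± 0.23820 → (0.542, 1.018).
With 95% confidence, each one-unit increase in waist circumference is associated with a change of between 0.542 and 1.018 % in body fat percentage.

(0.542, 1.018)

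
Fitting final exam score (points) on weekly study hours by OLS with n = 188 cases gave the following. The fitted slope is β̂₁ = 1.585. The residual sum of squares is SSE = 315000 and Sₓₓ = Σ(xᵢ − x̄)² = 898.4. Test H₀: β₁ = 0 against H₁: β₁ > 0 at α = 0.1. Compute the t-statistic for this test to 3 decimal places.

MSE = SSE/(n − 2) = 315000/186 = 1693.55.
SE(β̂₁) = √(MSE/Sₓₓ) = √(1693.55/898.4) = 1.37298.
t = 1.585 / 1.37298 = 1.154.
df = n − 2 = 186.
One-sided p ≈ 0.1249, which is ≥ 0.1, so fail to reject H₀.
The data do not give significant evidence that the true slope on weekly study hours is positive.

t = 1.154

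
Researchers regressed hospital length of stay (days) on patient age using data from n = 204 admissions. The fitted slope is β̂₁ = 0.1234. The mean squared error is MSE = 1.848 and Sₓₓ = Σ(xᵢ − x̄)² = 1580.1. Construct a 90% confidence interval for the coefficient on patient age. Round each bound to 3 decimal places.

SE(β̂₁) = √(MSE/Sₓₓ) = √(1.848/1580.1) = 0.0341986.
df = n − 2 = 202.
t* = t_{0.05, 202} = 1.652432.
Margin = t* × SE = 1.652432 × 0.0341986 = 0.05651.
CI: 0.1234 ± 0.05651 → (0.067, 0.180).
With 90% confidence, each one-unit increase in patient age is associated with a change of between 0.067 and 0.180 days in hospital length of stay.

(0.067, 0.180)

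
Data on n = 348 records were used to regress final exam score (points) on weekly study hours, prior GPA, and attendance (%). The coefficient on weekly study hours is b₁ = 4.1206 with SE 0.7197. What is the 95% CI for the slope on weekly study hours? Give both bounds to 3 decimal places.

(2.705, 5.536)

df = n − k − 1 = 348 − 3 − 1 = 344.
t* = t_{0.025, 344} = 1.966884.
Margin = t* × SE = 1.966884 × 0.7197 = 1.41557.
CI: 4.1206 ± 1.41557 → (2.705, 5.536).
With 95% confidence, each one-unit increase in weekly study hours is associated with a change of between 2.705 and 5.536 points in final exam score, holding the other predictors fixed.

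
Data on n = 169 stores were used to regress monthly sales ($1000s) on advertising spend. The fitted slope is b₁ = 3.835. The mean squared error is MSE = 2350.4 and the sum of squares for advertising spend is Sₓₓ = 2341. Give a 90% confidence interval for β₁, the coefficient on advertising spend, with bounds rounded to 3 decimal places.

(2.178, 5.492)

SE(b₁) = √(MSE/Sₓₓ) = √(2350.4/2341) = 1.00201.
df = n − 2 = 167.
t* = t_{0.05, 167} = 1.654029.
Margin = t* × SE = 1.654029 × 1.00201 = 1.65735.
CI: 3.835 ± 1.65735 → (2.178, 5.492).
With 90% confidence, each one-unit increase in advertising spend is associated with a change of between 2.178 and 5.492 $1000s in monthly sales.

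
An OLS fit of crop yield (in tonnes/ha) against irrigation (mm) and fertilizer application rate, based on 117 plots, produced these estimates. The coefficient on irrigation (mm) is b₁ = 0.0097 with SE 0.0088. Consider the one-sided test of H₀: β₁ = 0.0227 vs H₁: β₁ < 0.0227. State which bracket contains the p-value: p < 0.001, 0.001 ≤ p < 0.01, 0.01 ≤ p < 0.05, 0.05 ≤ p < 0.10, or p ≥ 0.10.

t = (0.0097 − 0.0227) / 0.0088 = -1.477.
df = n − k − 1 = 117 − 2 − 1 = 114.
One-sided p = P(T_{114} < t) ≈ 0.0712.
So 0.05 ≤ p < 0.10.

0.05 ≤ p < 0.10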